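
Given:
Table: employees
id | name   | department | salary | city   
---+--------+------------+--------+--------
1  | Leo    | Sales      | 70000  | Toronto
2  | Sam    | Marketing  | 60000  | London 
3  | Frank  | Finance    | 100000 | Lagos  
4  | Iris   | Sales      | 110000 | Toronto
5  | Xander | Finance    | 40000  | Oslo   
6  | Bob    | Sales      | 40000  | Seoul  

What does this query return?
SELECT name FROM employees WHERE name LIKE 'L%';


LIKE 'L%' matches names starting with 'L'
Matching: 1

1 rows:
Leo


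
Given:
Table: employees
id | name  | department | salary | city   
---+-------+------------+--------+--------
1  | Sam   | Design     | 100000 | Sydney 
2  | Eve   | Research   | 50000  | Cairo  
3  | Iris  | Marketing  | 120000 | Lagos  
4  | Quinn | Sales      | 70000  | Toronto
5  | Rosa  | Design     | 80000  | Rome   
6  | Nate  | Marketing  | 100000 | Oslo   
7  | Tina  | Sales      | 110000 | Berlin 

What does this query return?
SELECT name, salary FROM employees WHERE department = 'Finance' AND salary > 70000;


Filtering: department = 'Finance' AND salary > 70000
Matching: 0 rows

Empty result set (0 rows)


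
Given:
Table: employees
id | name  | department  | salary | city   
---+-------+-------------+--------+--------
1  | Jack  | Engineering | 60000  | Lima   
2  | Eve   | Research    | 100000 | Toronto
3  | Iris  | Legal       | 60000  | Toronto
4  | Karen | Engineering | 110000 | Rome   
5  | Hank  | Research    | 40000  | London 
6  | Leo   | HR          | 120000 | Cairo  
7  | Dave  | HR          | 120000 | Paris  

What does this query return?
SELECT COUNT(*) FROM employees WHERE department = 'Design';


Counting rows where department = 'Design'


0


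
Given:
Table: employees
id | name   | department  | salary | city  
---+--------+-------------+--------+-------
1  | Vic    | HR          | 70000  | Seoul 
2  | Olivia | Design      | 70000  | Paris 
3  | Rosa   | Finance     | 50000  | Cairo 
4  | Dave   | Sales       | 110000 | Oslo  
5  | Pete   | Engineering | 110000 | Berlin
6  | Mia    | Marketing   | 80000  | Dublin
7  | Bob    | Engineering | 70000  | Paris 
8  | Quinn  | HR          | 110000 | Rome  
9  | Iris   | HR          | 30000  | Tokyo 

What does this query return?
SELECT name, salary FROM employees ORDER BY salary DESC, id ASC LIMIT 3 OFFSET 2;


Sort by salary DESC (id ASC tiebreak), then skip 2 and take 3
Rows 3 through 5

3 rows:
Quinn, 110000
Mia, 80000
Vic, 70000


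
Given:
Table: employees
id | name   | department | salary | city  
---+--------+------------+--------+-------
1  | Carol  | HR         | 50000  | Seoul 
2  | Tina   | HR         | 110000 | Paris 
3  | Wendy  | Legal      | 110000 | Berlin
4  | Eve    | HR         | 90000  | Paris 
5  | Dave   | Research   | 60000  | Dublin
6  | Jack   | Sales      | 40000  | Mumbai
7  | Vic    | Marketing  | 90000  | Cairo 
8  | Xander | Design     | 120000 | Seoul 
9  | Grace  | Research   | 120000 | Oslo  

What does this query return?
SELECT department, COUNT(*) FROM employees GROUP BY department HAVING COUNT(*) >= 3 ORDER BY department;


Groups with count >= 3:
  HR: 3 -> PASS
  Design: 1 -> filtered out
  Legal: 1 -> filtered out
  Marketing: 1 -> filtered out
  Research: 2 -> filtered out
  Sales: 1 -> filtered out


1 groups:
HR, 3


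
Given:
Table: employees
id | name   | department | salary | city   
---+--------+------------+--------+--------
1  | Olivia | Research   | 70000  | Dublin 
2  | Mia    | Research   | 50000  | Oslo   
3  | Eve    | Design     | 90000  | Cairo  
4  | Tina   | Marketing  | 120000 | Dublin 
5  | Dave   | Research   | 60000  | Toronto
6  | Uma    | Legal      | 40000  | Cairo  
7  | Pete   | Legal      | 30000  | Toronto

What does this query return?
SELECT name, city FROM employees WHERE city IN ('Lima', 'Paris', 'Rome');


Filtering: city IN ('Lima', 'Paris', 'Rome')
Matching: 0 rows

Empty result set (0 rows)


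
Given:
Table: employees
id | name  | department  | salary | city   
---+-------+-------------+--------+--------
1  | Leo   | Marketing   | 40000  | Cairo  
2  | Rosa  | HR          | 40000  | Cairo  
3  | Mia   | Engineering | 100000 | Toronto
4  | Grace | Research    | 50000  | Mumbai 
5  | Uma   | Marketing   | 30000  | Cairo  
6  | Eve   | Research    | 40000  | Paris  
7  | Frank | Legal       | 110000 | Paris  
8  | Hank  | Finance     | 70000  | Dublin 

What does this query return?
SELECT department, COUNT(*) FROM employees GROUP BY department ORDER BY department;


Assigning each row to its department group:
  Leo -> Marketing
  Rosa -> HR
  Mia -> Engineering
  Grace -> Research
  Uma -> Marketing
  Eve -> Research
  Frank -> Legal
  Hank -> Finance


6 groups:
Engineering, 1
Finance, 1
HR, 1
Legal, 1
Marketing, 2
Research, 2


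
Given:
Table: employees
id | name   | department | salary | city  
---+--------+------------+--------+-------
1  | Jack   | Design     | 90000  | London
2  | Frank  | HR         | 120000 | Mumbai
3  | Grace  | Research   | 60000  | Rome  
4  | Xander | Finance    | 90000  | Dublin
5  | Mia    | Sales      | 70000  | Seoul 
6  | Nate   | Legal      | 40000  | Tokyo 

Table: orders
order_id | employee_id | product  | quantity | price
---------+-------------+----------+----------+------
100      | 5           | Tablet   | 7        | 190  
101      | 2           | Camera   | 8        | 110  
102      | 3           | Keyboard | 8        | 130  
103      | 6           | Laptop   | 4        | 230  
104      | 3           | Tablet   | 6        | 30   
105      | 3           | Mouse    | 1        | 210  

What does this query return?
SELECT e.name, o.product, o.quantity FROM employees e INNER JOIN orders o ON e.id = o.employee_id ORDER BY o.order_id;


Joining employees.id = orders.employee_id:
  employee Mia (id=5) -> order Tablet
  employee Frank (id=2) -> order Camera
  employee Grace (id=3) -> order Keyboard
  employee Nate (id=6) -> order Laptop
  employee Grace (id=3) -> order Tablet
  employee Grace (id=3) -> order Mouse


6 rows:
Mia, Tablet, 7
Frank, Camera, 8
Grace, Keyboard, 8
Nate, Laptop, 4
Grace, Tablet, 6
Grace, Mouse, 1


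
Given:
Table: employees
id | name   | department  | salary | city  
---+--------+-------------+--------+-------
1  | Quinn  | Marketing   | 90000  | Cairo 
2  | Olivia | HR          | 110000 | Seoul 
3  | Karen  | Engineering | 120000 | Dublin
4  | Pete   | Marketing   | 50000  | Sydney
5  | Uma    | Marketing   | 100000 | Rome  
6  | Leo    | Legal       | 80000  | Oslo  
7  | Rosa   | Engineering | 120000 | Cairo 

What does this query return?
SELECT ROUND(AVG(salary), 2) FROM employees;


SUM(salary) = 670000
COUNT = 7
ROUND(AVG, 2) = ROUND(670000 / 7, 2) = 95714.29

95714.29


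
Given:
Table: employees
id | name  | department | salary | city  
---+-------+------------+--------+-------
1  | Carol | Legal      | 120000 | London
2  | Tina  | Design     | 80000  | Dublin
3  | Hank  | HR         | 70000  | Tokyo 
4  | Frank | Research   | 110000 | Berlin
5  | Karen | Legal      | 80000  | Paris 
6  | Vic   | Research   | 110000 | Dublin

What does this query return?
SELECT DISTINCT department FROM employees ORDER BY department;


All 'department' values (row order): Legal, Design, HR, Research, Legal, Research
Removing duplicates leaves 4 unique value(s).

4 values:
Design
HR
Legal
Research


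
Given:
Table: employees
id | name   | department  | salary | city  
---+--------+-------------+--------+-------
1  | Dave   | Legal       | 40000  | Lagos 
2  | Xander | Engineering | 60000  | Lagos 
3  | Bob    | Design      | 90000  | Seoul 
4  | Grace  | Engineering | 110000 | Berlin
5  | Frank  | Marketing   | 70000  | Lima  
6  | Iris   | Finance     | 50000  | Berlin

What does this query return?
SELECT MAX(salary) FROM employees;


Salaries: 40000, 60000, 90000, 110000, 70000, 50000
MAX = 110000

110000


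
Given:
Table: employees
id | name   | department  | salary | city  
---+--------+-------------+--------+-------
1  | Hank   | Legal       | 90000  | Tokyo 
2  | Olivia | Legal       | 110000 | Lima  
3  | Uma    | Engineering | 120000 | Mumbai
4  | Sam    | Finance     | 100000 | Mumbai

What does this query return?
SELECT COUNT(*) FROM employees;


COUNT(*) counts all rows

4


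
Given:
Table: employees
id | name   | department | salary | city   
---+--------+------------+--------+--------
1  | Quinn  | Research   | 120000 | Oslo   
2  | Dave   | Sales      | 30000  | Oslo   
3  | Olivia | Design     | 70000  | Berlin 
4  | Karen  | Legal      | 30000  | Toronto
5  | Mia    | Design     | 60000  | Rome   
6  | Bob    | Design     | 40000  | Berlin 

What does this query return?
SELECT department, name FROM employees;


Projecting columns: department, name

6 rows:
Research, Quinn
Sales, Dave
Design, Olivia
Legal, Karen
Design, Mia
Design, Bob


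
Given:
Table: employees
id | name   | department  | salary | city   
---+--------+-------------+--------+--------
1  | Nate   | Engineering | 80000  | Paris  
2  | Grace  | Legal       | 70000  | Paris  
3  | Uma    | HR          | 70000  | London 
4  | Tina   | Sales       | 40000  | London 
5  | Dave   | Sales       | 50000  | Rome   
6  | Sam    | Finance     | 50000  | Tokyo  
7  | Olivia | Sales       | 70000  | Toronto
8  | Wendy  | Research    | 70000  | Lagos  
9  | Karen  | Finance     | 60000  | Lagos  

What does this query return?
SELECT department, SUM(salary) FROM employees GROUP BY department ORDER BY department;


Summing salary within each department:
  Engineering: 80000 = 80000
  Finance: 50000 + 60000 = 110000
  HR: 70000 = 70000
  Legal: 70000 = 70000
  Research: 70000 = 70000
  Sales: 40000 + 50000 + 70000 = 160000


6 groups:
Engineering, 80000
Finance, 110000
HR, 70000
Legal, 70000
Research, 70000
Sales, 160000


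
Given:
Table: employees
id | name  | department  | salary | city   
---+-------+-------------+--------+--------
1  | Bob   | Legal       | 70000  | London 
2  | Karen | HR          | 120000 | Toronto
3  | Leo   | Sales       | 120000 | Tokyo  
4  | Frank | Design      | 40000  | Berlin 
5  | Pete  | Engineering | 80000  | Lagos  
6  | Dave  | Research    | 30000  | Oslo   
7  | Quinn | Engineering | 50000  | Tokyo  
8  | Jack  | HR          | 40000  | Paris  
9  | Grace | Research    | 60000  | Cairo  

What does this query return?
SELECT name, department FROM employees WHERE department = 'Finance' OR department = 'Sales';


Filtering: department = 'Finance' OR 'Sales'
Matching: 1 rows

1 rows:
Leo, Sales


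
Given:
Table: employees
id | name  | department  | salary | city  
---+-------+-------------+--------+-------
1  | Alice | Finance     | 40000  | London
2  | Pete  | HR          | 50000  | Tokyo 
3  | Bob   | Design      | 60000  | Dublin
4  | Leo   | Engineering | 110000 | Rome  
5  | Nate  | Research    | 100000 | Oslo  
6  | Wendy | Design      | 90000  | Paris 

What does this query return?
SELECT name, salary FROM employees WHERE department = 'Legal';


Filtering: department = 'Legal'
Matching rows: 0

Empty result set (0 rows)


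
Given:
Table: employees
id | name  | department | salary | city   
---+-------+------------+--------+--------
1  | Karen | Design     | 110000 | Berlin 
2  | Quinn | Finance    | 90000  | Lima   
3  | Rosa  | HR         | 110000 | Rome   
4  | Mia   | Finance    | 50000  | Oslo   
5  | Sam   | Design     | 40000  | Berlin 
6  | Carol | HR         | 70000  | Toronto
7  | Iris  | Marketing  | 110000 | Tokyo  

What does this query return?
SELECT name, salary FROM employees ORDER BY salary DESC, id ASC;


Sorting by salary DESC, then id ASC for ties

7 rows:
Karen, 110000
Rosa, 110000
Iris, 110000
Quinn, 90000
Carol, 70000
Mia, 50000
Sam, 40000


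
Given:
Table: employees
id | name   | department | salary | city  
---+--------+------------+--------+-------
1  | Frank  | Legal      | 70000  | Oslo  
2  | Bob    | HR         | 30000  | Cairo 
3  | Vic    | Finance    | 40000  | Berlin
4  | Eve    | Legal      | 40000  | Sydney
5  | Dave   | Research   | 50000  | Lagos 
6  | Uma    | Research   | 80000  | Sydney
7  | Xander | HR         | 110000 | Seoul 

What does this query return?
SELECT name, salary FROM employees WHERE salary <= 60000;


Filtering: salary <= 60000
Matching: 4 rows

4 rows:
Bob, 30000
Vic, 40000
Eve, 40000
Dave, 50000


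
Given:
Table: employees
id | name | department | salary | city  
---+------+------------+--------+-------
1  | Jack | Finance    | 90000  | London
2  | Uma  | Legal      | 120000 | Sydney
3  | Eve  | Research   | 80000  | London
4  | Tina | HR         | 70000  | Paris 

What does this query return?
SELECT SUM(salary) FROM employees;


SUM(salary) = 90000 + 120000 + 80000 + 70000 = 360000

360000


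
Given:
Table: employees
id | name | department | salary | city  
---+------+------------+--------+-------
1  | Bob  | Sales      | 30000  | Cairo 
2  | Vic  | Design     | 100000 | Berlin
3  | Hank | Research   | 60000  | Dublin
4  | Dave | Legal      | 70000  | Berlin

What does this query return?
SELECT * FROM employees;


SELECT * returns all 4 rows with all columns

4 rows:
1, Bob, Sales, 30000, Cairo
2, Vic, Design, 100000, Berlin
3, Hank, Research, 60000, Dublin
4, Dave, Legal, 70000, Berlin


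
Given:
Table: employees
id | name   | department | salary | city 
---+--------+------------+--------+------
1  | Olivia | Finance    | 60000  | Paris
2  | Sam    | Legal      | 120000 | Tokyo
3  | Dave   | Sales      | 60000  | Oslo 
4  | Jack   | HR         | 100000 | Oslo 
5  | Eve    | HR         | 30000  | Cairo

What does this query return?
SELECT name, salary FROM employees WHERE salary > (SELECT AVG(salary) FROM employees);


Subquery: AVG(salary) = 74000.0
Filtering: salary > 74000.0
  Sam (120000) -> MATCH
  Jack (100000) -> MATCH


2 rows:
Sam, 120000
Jack, 100000


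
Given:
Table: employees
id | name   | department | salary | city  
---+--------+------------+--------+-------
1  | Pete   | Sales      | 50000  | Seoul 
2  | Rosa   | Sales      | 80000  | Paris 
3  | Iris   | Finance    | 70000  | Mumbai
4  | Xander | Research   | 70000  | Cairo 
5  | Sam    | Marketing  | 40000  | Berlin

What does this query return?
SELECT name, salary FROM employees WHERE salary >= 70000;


Filtering: salary >= 70000
Matching: 3 rows

3 rows:
Rosa, 80000
Iris, 70000
Xander, 70000


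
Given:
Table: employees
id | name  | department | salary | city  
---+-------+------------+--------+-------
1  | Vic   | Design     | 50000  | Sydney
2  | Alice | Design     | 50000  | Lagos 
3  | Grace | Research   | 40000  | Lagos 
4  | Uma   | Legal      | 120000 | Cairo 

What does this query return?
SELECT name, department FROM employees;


Projecting columns: name, department

4 rows:
Vic, Design
Alice, Design
Grace, Research
Uma, Legal


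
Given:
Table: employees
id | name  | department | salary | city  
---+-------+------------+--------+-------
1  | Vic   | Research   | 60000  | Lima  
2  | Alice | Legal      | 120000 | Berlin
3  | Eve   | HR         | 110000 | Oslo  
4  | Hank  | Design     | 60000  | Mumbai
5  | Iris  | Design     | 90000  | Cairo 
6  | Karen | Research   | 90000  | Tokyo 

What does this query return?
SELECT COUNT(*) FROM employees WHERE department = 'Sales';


Counting rows where department = 'Sales'


0


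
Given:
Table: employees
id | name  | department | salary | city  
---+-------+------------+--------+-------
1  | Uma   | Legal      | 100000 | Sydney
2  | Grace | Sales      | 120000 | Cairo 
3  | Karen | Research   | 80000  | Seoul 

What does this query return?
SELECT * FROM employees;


SELECT * returns all 3 rows with all columns

3 rows:
1, Uma, Legal, 100000, Sydney
2, Grace, Sales, 120000, Cairo
3, Karen, Research, 80000, Seoul


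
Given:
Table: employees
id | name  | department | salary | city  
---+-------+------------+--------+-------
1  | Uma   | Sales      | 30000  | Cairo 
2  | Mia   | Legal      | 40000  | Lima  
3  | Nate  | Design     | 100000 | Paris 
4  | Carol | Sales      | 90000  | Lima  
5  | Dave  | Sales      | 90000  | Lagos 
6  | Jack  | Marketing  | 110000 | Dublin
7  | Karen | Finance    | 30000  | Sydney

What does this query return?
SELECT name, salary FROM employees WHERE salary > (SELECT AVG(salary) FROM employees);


Subquery: AVG(salary) = 70000.0
Filtering: salary > 70000.0
  Nate (100000) -> MATCH
  Carol (90000) -> MATCH
  Dave (90000) -> MATCH
  Jack (110000) -> MATCH


4 rows:
Nate, 100000
Carol, 90000
Dave, 90000
Jack, 110000


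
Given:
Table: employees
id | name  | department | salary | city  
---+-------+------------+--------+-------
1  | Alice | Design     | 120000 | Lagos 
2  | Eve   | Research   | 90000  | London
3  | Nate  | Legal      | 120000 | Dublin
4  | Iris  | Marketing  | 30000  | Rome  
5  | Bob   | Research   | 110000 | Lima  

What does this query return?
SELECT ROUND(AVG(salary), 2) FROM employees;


SUM(salary) = 470000
COUNT = 5
ROUND(AVG, 2) = ROUND(470000 / 5, 2) = 94000.0

94000.0


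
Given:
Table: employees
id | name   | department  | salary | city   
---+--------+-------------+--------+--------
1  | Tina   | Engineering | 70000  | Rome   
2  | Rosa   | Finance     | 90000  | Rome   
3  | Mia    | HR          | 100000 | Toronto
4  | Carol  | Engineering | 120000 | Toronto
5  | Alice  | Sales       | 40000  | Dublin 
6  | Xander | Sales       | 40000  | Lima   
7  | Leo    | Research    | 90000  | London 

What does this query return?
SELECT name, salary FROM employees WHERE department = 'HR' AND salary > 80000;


Filtering: department = 'HR' AND salary > 80000
Matching: 1 rows

1 rows:
Mia, 100000


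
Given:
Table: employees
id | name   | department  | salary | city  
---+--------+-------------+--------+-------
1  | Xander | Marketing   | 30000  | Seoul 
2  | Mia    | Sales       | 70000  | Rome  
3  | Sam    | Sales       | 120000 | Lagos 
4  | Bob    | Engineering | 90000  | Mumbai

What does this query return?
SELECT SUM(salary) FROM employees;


SUM(salary) = 30000 + 70000 + 120000 + 90000 = 310000

310000


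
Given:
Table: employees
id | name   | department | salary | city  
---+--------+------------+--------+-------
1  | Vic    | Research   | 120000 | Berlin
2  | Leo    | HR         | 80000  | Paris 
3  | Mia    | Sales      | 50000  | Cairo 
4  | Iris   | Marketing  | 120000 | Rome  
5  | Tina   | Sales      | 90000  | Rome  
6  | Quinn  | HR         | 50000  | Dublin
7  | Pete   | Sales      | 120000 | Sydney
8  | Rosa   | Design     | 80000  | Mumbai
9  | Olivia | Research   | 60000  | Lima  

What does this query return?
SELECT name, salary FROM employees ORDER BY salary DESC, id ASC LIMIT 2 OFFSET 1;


Sort by salary DESC (id ASC tiebreak), then skip 1 and take 2
Rows 2 through 3

2 rows:
Iris, 120000
Pete, 120000


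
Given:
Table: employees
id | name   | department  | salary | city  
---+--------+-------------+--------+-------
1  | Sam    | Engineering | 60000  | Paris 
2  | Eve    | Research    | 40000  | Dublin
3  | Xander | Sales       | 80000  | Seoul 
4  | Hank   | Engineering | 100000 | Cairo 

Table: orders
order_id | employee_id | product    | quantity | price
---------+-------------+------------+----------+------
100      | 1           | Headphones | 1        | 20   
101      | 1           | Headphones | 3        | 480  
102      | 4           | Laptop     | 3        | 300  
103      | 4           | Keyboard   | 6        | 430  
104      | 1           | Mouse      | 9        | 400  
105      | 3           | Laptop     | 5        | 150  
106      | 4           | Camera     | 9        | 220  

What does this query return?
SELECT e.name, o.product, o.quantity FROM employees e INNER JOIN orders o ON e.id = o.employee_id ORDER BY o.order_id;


Joining employees.id = orders.employee_id:
  employee Sam (id=1) -> order Headphones
  employee Sam (id=1) -> order Headphones
  employee Hank (id=4) -> order Laptop
  employee Hank (id=4) -> order Keyboard
  employee Sam (id=1) -> order Mouse
  employee Xander (id=3) -> order Laptop
  employee Hank (id=4) -> order Camera


7 rows:
Sam, Headphones, 1
Sam, Headphones, 3
Hank, Laptop, 3
Hank, Keyboard, 6
Sam, Mouse, 9
Xander, Laptop, 5
Hank, Camera, 9


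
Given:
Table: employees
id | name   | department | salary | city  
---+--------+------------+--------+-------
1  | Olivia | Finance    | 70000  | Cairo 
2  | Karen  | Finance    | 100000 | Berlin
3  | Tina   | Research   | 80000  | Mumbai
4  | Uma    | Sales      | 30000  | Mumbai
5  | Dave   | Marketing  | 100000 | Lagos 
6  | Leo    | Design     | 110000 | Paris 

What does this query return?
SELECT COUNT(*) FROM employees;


COUNT(*) counts all rows

6


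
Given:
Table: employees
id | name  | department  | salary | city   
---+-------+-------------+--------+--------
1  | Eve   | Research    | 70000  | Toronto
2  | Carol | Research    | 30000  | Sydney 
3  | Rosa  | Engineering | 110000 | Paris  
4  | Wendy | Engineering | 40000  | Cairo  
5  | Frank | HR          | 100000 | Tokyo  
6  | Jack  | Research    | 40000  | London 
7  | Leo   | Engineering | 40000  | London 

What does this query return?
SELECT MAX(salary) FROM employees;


Salaries: 70000, 30000, 110000, 40000, 100000, 40000, 40000
MAX = 110000

110000


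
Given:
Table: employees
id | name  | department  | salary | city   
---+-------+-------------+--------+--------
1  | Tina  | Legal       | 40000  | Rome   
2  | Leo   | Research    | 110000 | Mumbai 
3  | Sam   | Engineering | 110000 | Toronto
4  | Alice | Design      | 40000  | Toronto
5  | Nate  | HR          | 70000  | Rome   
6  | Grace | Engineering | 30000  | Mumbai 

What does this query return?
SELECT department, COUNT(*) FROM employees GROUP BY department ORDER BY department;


Assigning each row to its department group:
  Tina -> Legal
  Leo -> Research
  Sam -> Engineering
  Alice -> Design
  Nate -> HR
  Grace -> Engineering


5 groups:
Design, 1
Engineering, 2
HR, 1
Legal, 1
Research, 1


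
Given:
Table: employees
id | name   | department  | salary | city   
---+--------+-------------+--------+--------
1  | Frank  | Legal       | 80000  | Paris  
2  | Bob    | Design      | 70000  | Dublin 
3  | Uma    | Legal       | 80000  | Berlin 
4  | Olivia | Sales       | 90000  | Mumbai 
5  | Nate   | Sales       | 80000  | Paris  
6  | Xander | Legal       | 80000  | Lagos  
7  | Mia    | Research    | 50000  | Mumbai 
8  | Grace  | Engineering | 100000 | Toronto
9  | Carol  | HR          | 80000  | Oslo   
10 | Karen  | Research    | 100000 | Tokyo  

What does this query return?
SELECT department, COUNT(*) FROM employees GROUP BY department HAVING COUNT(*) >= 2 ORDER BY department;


Groups with count >= 2:
  Legal: 3 -> PASS
  Research: 2 -> PASS
  Sales: 2 -> PASS
  Design: 1 -> filtered out
  Engineering: 1 -> filtered out
  HR: 1 -> filtered out


3 groups:
Legal, 3
Research, 2
Sales, 2


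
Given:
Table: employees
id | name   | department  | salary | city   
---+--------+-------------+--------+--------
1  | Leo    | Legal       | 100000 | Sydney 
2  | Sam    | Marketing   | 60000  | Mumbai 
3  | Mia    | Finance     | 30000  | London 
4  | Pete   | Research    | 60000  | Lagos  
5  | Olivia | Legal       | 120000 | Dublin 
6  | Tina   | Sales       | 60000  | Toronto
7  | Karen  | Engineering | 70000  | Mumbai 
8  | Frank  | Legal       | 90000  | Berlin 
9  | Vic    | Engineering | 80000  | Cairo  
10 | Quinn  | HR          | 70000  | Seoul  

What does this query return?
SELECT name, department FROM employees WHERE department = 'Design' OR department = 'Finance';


Filtering: department = 'Design' OR 'Finance'
Matching: 1 rows

1 rows:
Mia, Finance


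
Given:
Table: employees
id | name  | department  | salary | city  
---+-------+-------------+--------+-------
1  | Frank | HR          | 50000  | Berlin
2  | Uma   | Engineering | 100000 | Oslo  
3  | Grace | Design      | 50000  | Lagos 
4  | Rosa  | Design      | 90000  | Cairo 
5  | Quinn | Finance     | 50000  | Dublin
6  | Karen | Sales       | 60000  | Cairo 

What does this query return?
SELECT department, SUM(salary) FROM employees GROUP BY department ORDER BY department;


Summing salary within each department:
  Design: 50000 + 90000 = 140000
  Engineering: 100000 = 100000
  Finance: 50000 = 50000
  HR: 50000 = 50000
  Sales: 60000 = 60000


5 groups:
Design, 140000
Engineering, 100000
Finance, 50000
HR, 50000
Sales, 60000


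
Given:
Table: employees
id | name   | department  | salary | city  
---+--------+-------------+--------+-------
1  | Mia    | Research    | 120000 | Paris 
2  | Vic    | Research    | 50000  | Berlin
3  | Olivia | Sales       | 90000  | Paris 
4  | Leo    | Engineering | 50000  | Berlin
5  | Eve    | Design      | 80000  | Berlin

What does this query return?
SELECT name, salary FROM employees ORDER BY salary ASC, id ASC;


Sorting by salary ASC, then id ASC for ties

5 rows:
Vic, 50000
Leo, 50000
Eve, 80000
Olivia, 90000
Mia, 120000


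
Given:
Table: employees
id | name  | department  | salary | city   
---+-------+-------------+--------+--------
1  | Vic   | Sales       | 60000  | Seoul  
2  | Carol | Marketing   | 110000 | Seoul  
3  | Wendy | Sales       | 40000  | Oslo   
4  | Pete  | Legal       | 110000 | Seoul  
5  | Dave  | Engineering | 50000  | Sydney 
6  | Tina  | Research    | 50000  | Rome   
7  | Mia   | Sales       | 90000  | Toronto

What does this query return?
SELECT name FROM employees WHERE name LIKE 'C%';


LIKE 'C%' matches names starting with 'C'
Matching: 1

1 rows:
Carol


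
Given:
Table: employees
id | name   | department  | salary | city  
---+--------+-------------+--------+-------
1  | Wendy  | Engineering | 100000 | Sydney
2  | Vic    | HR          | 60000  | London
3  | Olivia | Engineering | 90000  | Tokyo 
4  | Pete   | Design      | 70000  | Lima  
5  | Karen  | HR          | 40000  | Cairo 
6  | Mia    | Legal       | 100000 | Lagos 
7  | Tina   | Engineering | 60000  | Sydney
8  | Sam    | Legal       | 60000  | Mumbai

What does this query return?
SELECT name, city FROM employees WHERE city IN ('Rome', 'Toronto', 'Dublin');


Filtering: city IN ('Rome', 'Toronto', 'Dublin')
Matching: 0 rows

Empty result set (0 rows)


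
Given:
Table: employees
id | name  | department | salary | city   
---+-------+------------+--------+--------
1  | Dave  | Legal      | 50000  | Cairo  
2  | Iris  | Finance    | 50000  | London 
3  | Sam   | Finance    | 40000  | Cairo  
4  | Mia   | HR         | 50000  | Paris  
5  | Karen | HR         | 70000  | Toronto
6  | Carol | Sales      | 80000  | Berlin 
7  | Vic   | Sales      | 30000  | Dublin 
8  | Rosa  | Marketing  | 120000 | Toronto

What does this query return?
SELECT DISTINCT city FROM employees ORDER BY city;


All 'city' values (row order): Cairo, London, Cairo, Paris, Toronto, Berlin, Dublin, Toronto
Removing duplicates leaves 6 unique value(s).

6 values:
Berlin
Cairo
Dublin
London
Paris
Toronto


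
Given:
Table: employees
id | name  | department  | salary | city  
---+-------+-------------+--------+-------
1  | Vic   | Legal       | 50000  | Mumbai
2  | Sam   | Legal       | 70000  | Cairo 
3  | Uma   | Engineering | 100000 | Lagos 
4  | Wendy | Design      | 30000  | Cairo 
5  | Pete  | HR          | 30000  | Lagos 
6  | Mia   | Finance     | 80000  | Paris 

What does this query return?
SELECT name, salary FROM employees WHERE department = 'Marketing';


Filtering: department = 'Marketing'
Matching rows: 0

Empty result set (0 rows)


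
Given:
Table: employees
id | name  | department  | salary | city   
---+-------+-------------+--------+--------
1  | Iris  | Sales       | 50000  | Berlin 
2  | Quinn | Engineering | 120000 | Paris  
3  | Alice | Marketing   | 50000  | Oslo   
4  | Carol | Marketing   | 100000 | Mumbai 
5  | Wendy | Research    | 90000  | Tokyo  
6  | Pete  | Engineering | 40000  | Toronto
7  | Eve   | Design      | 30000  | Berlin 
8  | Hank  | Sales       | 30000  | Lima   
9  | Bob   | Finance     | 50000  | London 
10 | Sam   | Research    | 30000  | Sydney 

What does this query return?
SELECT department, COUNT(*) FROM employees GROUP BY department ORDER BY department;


Assigning each row to its department group:
  Iris -> Sales
  Quinn -> Engineering
  Alice -> Marketing
  Carol -> Marketing
  Wendy -> Research
  Pete -> Engineering
  Eve -> Design
  Hank -> Sales
  Bob -> Finance
  Sam -> Research


6 groups:
Design, 1
Engineering, 2
Finance, 1
Marketing, 2
Research, 2
Sales, 2


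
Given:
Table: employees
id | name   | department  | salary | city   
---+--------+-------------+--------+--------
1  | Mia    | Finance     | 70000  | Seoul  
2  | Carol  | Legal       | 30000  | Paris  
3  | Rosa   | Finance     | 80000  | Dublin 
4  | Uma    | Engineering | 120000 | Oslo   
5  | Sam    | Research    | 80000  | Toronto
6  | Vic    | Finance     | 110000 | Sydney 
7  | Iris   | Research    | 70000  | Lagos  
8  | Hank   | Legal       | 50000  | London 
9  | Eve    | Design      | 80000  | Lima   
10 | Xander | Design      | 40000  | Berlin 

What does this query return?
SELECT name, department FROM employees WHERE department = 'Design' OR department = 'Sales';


Filtering: department = 'Design' OR 'Sales'
Matching: 2 rows

2 rows:
Eve, Design
Xander, Design


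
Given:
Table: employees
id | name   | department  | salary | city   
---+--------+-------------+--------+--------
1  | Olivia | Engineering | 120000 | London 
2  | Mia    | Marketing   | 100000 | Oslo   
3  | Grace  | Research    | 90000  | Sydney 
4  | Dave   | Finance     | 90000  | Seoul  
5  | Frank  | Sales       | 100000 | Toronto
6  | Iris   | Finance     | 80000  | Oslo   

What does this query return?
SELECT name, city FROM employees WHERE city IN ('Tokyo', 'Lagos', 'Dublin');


Filtering: city IN ('Tokyo', 'Lagos', 'Dublin')
Matching: 0 rows

Empty result set (0 rows)


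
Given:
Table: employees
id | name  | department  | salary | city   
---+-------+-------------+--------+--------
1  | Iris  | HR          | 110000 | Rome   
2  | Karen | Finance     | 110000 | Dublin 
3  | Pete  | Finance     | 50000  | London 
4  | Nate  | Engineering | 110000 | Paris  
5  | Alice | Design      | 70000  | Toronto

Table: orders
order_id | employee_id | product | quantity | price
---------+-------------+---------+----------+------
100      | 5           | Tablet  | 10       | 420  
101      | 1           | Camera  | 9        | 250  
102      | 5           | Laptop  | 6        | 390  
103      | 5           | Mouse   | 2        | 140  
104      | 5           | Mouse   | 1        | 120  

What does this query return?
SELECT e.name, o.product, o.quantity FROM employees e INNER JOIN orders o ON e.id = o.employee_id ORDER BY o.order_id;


Joining employees.id = orders.employee_id:
  employee Alice (id=5) -> order Tablet
  employee Iris (id=1) -> order Camera
  employee Alice (id=5) -> order Laptop
  employee Alice (id=5) -> order Mouse
  employee Alice (id=5) -> order Mouse


5 rows:
Alice, Tablet, 10
Iris, Camera, 9
Alice, Laptop, 6
Alice, Mouse, 2
Alice, Mouse, 1


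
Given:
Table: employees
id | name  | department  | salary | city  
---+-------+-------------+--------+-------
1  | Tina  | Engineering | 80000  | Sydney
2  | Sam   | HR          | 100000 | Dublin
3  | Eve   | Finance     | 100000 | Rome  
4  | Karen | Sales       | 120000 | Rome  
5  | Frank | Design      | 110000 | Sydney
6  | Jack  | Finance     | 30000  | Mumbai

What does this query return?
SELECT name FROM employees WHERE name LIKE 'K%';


LIKE 'K%' matches names starting with 'K'
Matching: 1

1 rows:
Karen


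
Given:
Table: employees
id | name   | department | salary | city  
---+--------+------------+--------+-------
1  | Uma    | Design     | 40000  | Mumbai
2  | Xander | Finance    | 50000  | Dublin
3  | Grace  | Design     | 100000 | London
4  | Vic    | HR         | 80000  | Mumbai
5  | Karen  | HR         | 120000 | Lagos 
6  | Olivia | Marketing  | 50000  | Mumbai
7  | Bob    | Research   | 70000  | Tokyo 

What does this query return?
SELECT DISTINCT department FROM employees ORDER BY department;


All 'department' values (row order): Design, Finance, Design, HR, HR, Marketing, Research
Removing duplicates leaves 5 unique value(s).

5 values:
Design
Finance
HR
Marketing
Research


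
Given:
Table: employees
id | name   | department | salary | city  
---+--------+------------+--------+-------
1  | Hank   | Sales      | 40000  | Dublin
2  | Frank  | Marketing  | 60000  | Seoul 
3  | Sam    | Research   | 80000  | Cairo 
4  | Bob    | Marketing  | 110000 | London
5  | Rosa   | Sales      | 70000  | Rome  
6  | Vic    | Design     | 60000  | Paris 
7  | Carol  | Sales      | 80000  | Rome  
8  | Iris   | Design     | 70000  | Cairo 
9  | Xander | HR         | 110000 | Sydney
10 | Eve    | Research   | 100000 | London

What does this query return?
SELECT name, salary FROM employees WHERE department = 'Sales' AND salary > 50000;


Filtering: department = 'Sales' AND salary > 50000
Matching: 2 rows

2 rows:
Rosa, 70000
Carol, 80000


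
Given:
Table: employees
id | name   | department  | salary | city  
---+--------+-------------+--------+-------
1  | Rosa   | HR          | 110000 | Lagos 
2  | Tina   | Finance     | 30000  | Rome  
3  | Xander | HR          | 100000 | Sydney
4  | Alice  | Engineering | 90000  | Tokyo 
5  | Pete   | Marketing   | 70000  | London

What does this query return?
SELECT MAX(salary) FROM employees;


Salaries: 110000, 30000, 100000, 90000, 70000
MAX = 110000

110000


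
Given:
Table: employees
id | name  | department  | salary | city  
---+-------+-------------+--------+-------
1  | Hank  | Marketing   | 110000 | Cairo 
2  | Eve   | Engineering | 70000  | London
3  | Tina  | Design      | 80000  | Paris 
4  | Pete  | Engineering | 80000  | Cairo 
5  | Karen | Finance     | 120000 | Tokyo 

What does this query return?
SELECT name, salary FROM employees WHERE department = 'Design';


Filtering: department = 'Design'
Matching rows: 1

1 rows:
Tina, 80000


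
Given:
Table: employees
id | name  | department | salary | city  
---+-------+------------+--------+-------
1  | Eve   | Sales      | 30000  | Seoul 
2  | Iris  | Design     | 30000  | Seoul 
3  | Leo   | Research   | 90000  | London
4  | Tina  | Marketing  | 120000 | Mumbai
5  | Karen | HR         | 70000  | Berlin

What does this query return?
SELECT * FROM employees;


SELECT * returns all 5 rows with all columns

5 rows:
1, Eve, Sales, 30000, Seoul
2, Iris, Design, 30000, Seoul
3, Leo, Research, 90000, London
4, Tina, Marketing, 120000, Mumbai
5, Karen, HR, 70000, Berlin


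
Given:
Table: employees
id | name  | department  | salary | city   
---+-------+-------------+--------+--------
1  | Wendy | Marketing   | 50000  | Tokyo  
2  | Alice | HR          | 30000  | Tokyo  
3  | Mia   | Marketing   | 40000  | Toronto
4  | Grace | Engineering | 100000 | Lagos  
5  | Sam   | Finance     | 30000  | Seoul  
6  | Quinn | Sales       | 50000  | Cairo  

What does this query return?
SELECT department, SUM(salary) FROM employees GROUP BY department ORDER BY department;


Summing salary within each department:
  Engineering: 100000 = 100000
  Finance: 30000 = 30000
  HR: 30000 = 30000
  Marketing: 50000 + 40000 = 90000
  Sales: 50000 = 50000


5 groups:
Engineering, 100000
Finance, 30000
HR, 30000
Marketing, 90000
Sales, 50000


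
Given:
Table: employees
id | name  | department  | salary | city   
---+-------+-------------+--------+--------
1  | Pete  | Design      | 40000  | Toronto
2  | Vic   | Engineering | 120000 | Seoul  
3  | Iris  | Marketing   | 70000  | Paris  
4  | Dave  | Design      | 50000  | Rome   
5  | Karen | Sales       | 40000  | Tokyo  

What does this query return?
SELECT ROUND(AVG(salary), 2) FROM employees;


SUM(salary) = 320000
COUNT = 5
ROUND(AVG, 2) = ROUND(320000 / 5, 2) = 64000.0

64000.0


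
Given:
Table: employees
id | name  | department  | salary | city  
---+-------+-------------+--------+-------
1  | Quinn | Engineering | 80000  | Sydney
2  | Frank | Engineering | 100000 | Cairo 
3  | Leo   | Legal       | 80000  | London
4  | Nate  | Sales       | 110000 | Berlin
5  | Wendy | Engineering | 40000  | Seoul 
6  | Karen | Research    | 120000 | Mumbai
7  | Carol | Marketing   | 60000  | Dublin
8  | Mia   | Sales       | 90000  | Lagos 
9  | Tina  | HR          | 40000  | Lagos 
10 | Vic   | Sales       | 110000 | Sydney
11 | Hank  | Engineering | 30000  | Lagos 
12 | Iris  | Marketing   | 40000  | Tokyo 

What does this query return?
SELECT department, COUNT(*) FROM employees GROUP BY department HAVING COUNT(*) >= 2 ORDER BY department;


Groups with count >= 2:
  Engineering: 4 -> PASS
  Marketing: 2 -> PASS
  Sales: 3 -> PASS
  HR: 1 -> filtered out
  Legal: 1 -> filtered out
  Research: 1 -> filtered out


3 groups:
Engineering, 4
Marketing, 2
Sales, 3


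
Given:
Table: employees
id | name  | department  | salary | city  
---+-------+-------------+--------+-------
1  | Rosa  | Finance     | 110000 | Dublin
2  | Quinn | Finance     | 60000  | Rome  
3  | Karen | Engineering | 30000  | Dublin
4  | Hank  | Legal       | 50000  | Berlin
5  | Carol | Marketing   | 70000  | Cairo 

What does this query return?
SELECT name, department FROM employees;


Projecting columns: name, department

5 rows:
Rosa, Finance
Quinn, Finance
Karen, Engineering
Hank, Legal
Carol, Marketing


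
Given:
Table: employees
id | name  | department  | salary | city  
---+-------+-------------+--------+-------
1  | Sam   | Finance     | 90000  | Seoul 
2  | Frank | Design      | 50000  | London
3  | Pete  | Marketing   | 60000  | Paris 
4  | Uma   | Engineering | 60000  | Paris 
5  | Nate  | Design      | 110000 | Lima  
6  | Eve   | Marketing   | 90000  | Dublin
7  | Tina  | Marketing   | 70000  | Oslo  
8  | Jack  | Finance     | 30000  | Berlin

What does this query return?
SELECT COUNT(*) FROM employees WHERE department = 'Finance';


Counting rows where department = 'Finance'
  Sam -> MATCH
  Jack -> MATCH


2


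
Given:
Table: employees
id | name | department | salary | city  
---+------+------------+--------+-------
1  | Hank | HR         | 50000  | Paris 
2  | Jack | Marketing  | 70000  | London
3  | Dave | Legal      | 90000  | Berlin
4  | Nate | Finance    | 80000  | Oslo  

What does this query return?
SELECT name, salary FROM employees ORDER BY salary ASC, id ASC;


Sorting by salary ASC, then id ASC for ties

4 rows:
Hank, 50000
Jack, 70000
Nate, 80000
Dave, 90000


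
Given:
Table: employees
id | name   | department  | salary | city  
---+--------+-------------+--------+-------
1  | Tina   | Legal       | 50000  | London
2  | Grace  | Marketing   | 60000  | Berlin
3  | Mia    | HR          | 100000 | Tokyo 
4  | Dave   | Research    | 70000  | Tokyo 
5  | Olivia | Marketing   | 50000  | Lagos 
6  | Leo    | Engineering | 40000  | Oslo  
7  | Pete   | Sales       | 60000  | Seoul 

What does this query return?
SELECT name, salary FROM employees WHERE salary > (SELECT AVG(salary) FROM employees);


Subquery: AVG(salary) = 61428.57
Filtering: salary > 61428.57
  Mia (100000) -> MATCH
  Dave (70000) -> MATCH


2 rows:
Mia, 100000
Dave, 70000


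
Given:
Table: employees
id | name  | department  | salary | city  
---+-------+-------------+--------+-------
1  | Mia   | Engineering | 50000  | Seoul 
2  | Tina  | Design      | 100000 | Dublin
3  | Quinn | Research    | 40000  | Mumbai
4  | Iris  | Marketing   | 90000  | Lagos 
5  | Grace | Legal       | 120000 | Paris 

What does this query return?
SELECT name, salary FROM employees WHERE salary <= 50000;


Filtering: salary <= 50000
Matching: 2 rows

2 rows:
Mia, 50000
Quinn, 40000


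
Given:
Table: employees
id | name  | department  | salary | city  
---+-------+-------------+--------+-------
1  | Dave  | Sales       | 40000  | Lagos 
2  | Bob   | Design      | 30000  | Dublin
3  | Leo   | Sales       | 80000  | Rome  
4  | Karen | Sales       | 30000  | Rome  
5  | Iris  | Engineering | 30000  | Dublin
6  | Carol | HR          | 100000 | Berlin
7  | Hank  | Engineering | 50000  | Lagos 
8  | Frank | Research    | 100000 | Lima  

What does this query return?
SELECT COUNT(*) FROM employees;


COUNT(*) counts all rows

8


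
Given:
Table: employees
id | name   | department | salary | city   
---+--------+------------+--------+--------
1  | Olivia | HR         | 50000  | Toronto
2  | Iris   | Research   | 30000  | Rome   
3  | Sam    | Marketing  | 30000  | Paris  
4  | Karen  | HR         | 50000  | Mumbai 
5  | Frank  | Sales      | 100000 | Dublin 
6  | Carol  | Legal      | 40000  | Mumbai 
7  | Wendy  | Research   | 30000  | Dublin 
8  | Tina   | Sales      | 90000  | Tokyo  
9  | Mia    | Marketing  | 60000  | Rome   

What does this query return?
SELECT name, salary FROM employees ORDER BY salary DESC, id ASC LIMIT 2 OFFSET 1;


Sort by salary DESC (id ASC tiebreak), then skip 1 and take 2
Rows 2 through 3

2 rows:
Tina, 90000
Mia, 60000
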